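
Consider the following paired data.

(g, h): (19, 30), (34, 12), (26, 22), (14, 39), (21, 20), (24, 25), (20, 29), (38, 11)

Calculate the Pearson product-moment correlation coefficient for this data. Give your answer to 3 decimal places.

-0.935

n = 8, Σg = 196, Σh = 188, Σg² = 5250, Σh² = 5036, Σgh = 4114
nΣgh − ΣgΣh = 32912 − 36848 = -3936
nΣg² − (Σg)² = 42000 − 38416 = 3584; nΣh² − (Σh)² = 40288 − 35344 = 4944
r = -3936 / √(3584 × 4944) = -3936 / 4209.4294 ≈ -0.935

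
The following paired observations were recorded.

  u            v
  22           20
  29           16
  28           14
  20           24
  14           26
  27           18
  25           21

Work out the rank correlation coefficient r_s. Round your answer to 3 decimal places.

-0.929

Rank u: 3, 7, 6, 2, 1, 5, 4
Rank v: 4, 2, 1, 6, 7, 3, 5
d = rank(u) − rank(v): -1, 5, 5, -4, -6, 2, -1; Σd² = 108
ρ = 1 − 6Σd² / [n(n²−1)] = 1 − 6×108 / (7×48) = 1 − 648/336 ≈ -0.929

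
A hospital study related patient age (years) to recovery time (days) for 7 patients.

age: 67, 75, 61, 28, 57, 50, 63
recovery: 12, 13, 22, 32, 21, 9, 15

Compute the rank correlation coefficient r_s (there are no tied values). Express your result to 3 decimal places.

Rank age: 6, 7, 4, 1, 3, 2, 5
Rank recovery: 2, 3, 6, 7, 5, 1, 4
d = rank(age) − rank(recovery): 4, 4, -2, -6, -2, 1, 1; Σd² = 78
ρ = 1 − 6Σd² / [n(n²−1)] = 1 − 6×78 / (7×48) = 1 − 468/336 ≈ -0.393

-0.393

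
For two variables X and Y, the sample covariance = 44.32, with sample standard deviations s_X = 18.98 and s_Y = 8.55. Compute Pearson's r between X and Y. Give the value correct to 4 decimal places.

0.2731

r = Cov(X,Y) / (s_X · s_Y) = 44.32 / (18.98 × 8.55)
  = 44.32 / 162.2790 ≈ 0.2731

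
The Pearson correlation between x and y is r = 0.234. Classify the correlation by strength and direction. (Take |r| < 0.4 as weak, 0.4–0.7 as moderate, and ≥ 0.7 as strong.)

r = 0.234 > 0 so the relationship is positive.
|r| = 0.234, which falls in the weak range.

weak positive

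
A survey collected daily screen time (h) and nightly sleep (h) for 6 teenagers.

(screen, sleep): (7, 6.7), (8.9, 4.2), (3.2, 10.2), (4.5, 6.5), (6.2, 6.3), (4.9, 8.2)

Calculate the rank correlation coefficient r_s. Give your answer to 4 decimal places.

-0.7143

Rank screen: 5, 6, 1, 2, 4, 3
Rank sleep: 4, 1, 6, 3, 2, 5
d = rank(screen) − rank(sleep): 1, 5, -5, -1, 2, -2; Σd² = 60
ρ = 1 − 6Σd² / [n(n²−1)] = 1 − 6×60 / (6×35) = 1 − 360/210 ≈ -0.7143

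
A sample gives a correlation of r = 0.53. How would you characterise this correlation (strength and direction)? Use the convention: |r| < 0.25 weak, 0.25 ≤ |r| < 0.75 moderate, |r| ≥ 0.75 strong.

r = 0.53 > 0 so the relationship is positive.
|r| = 0.53, which falls in the moderate range.

moderate positive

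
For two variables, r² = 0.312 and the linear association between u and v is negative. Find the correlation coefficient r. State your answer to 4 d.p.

|r| = √0.312 = 0.5586
The association is negative, so r = −0.5586.

-0.5586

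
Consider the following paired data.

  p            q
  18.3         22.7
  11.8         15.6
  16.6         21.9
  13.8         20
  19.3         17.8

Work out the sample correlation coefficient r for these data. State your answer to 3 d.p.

0.505

n = 5, Σp = 79.8, Σq = 98, Σp² = 1312.62, Σq² = 1955.1, Σpq = 1582.57
nΣpq − ΣpΣq = 7912.85 − 7820.4 = 92.45
nΣp² − (Σp)² = 6563.1 − 6368.04 = 195.06; nΣq² − (Σq)² = 9775.5 − 9604 = 171.5
r = 92.45 / √(195.06 × 171.5) = 92.45 / 182.9010 ≈ 0.505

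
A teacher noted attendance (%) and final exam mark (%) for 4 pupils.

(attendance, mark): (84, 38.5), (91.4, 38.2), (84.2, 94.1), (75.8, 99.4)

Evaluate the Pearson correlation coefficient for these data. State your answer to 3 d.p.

n = 4, Σx = 335.4, Σy = 270.2, Σx² = 28245.24, Σy² = 21676.66, Σxy = 22183.22
nΣxy − ΣxΣy = 88732.88 − 90625.08 = -1892.2
nΣx² − (Σx)² = 112980.96 − 112493.16 = 487.8; nΣy² − (Σy)² = 86706.64 − 73008.04 = 13698.6
r = -1892.2 / √(487.8 × 13698.6) = -1892.2 / 2584.9907 ≈ -0.732

-0.732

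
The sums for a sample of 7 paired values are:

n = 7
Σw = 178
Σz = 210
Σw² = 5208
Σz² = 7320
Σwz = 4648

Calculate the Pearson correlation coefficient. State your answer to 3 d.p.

-0.830

r = (nΣwz − ΣwΣz) / √[(nΣw² − (Σw)²)(nΣz² − (Σz)²)]
Numerator: 7×4648 − 178×210 = -4844
Denominator: √[(36456 − 31684)(51240 − 44100)] = √[4772 × 7140] = 5837.1294
r = -4844 / 5837.1294 ≈ -0.830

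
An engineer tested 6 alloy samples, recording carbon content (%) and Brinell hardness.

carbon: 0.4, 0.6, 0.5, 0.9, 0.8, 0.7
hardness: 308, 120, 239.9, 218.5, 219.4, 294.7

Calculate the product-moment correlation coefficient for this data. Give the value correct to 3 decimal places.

n = 6, Σx = 3.9, Σy = 1400.5, Σx² = 2.71, Σy² = 349542.71, Σxy = 893.61
nΣxy − ΣxΣy = 5361.66 − 5461.95 = -100.29
nΣx² − (Σx)² = 16.26 − 15.21 = 1.05; nΣy² − (Σy)² = 2097256.26 − 1961400.25 = 135856.01
r = -100.29 / √(1.05 × 135856.01) = -100.29 / 377.6888 ≈ -0.266

-0.266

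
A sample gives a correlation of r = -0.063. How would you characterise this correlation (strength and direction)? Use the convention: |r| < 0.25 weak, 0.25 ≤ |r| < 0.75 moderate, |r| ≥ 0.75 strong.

weak negative

r = -0.063 < 0 so the relationship is negative.
|r| = 0.063, which falls in the weak range.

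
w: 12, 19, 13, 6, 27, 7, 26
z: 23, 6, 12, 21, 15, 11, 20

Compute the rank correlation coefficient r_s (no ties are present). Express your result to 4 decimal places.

Rank w: 3, 5, 4, 1, 7, 2, 6
Rank z: 7, 1, 3, 6, 4, 2, 5
d = rank(w) − rank(z): -4, 4, 1, -5, 3, 0, 1; Σd² = 68
ρ = 1 − 6Σd² / [n(n²−1)] = 1 − 6×68 / (7×48) = 1 − 408/336 ≈ -0.2143

-0.2143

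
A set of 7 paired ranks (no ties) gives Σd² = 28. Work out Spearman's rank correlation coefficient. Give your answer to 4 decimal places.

0.5000

ρ = 1 − 6Σd² / [n(n²−1)] = 1 − 6×28 / (7×48)
  = 1 − 168/336 = 1 − 0.50000 ≈ 0.5000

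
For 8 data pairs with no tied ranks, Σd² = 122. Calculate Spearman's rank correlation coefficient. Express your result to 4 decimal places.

ρ = 1 − 6Σd² / [n(n²−1)] = 1 − 6×122 / (8×63)
  = 1 − 732/504 = 1 − 1.45238 ≈ -0.4524

-0.4524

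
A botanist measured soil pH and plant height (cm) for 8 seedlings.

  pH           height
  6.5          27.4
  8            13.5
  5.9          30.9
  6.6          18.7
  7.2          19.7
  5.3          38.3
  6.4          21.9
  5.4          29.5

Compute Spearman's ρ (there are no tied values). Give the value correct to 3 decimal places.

Rank pH: 5, 8, 3, 6, 7, 1, 4, 2
Rank height: 5, 1, 7, 2, 3, 8, 4, 6
d = rank(pH) − rank(height): 0, 7, -4, 4, 4, -7, 0, -4; Σd² = 162
ρ = 1 − 6Σd² / [n(n²−1)] = 1 − 6×162 / (8×63) = 1 − 972/504 ≈ -0.929

-0.929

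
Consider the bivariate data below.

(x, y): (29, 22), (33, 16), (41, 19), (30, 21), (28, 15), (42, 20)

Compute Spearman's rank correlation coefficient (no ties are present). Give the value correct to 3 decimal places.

Rank x: 2, 4, 5, 3, 1, 6
Rank y: 6, 2, 3, 5, 1, 4
d = rank(x) − rank(y): -4, 2, 2, -2, 0, 2; Σd² = 32
ρ = 1 − 6Σd² / [n(n²−1)] = 1 − 6×32 / (6×35) = 1 − 192/210 ≈ 0.086

0.086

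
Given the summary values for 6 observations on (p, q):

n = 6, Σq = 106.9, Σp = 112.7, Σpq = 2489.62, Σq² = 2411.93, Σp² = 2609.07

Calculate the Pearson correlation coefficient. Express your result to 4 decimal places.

r = (nΣpq − ΣpΣq) / √[(nΣp² − (Σp)²)(nΣq² − (Σq)²)]
Numerator: 6×2489.62 − 112.7×106.9 = 2890.09
Denominator: √[(15654.42 − 12701.29)(14471.58 − 11427.61)] = √[2953.13 × 3043.97] = 2998.2060
r = 2890.09 / 2998.2060 ≈ 0.9639

0.9639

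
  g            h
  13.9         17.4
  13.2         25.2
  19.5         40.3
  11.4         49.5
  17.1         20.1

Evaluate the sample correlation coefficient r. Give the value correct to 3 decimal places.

n = 5, Σg = 75.1, Σh = 152.5, Σg² = 1170.07, Σh² = 5416.15, Σgh = 2268.36
nΣgh − ΣgΣh = 11341.8 − 11452.75 = -110.95
nΣg² − (Σg)² = 5850.35 − 5640.01 = 210.34; nΣh² − (Σh)² = 27080.75 − 23256.25 = 3824.5
r = -110.95 / √(210.34 × 3824.5) = -110.95 / 896.9088 ≈ -0.124

-0.124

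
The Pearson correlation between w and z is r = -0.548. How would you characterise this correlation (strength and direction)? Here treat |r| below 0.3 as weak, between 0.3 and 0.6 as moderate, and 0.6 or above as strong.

r = -0.548 < 0 so the relationship is negative.
|r| = 0.548, which falls in the moderate range.

moderate negative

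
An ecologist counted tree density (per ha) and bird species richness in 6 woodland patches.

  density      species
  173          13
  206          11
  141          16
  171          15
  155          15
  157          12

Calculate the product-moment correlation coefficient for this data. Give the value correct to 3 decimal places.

-0.741

n = 6, Σx = 1003, Σy = 82, Σx² = 170161, Σy² = 1140, Σxy = 13545
nΣxy − ΣxΣy = 81270 − 82246 = -976
nΣx² − (Σx)² = 1020966 − 1006009 = 14957; nΣy² − (Σy)² = 6840 − 6724 = 116
r = -976 / √(14957 × 116) = -976 / 1317.1985 ≈ -0.741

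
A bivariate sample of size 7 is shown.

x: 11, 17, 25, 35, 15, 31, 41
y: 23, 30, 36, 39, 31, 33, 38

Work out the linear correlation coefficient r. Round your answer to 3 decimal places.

n = 7, Σx = 175, Σy = 230, Σx² = 5127, Σy² = 7740, Σxy = 6074
nΣxy − ΣxΣy = 42518 − 40250 = 2268
nΣx² − (Σx)² = 35889 − 30625 = 5264; nΣy² − (Σy)² = 54180 − 52900 = 1280
r = 2268 / √(5264 × 1280) = 2268 / 2595.7504 ≈ 0.874

0.874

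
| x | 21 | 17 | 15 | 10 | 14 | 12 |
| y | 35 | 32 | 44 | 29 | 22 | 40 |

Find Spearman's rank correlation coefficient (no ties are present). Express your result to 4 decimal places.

Rank x: 6, 5, 4, 1, 3, 2
Rank y: 4, 3, 6, 2, 1, 5
d = rank(x) − rank(y): 2, 2, -2, -1, 2, -3; Σd² = 26
ρ = 1 − 6Σd² / [n(n²−1)] = 1 − 6×26 / (6×35) = 1 − 156/210 ≈ 0.2571

0.2571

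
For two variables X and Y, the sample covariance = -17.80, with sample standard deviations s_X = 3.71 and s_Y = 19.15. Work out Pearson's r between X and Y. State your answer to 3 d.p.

r = Cov(X,Y) / (s_X · s_Y) = -17.80 / (3.71 × 19.15)
  = -17.80 / 71.0465 ≈ -0.251

-0.251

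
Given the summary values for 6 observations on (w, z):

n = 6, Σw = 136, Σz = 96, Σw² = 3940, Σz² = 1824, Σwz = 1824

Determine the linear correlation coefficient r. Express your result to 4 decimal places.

-0.7084

r = (nΣwz − ΣwΣz) / √[(nΣw² − (Σw)²)(nΣz² − (Σz)²)]
Numerator: 6×1824 − 136×96 = -2112
Denominator: √[(23640 − 18496)(10944 − 9216)] = √[5144 × 1728] = 2981.4144
r = -2112 / 2981.4144 ≈ -0.7084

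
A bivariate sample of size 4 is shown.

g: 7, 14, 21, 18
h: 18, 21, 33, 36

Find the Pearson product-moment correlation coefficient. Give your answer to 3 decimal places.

0.879

n = 4, Σg = 60, Σh = 108, Σg² = 1010, Σh² = 3150, Σgh = 1761
nΣgh − ΣgΣh = 7044 − 6480 = 564
nΣg² − (Σg)² = 4040 − 3600 = 440; nΣh² − (Σh)² = 12600 − 11664 = 936
r = 564 / √(440 × 936) = 564 / 641.7476 ≈ 0.879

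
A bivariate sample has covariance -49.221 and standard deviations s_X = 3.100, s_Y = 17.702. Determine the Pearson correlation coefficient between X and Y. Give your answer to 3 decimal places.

-0.897

r = Cov(X,Y) / (s_X · s_Y) = -49.221 / (3.100 × 17.702)
  = -49.221 / 54.8762 ≈ -0.897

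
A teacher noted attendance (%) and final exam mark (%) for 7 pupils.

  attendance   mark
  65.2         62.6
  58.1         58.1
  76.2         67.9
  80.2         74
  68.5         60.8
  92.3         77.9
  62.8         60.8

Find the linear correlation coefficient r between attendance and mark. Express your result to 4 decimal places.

0.9698

n = 7, Σx = 503.3, Σy = 462.1, Σx² = 37020.51, Σy² = 30842.47, Σxy = 33739.12
nΣxy − ΣxΣy = 236173.84 − 232574.93 = 3598.91
nΣx² − (Σx)² = 259143.57 − 253310.89 = 5832.68; nΣy² − (Σy)² = 215897.29 − 213536.41 = 2360.88
r = 3598.91 / √(5832.68 × 2360.88) = 3598.91 / 3710.8298 ≈ 0.9698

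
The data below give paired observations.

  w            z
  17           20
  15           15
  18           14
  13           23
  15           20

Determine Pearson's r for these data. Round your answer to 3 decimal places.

n = 5, Σw = 78, Σz = 92, Σw² = 1232, Σz² = 1750, Σwz = 1416
nΣwz − ΣwΣz = 7080 − 7176 = -96
nΣw² − (Σw)² = 6160 − 6084 = 76; nΣz² − (Σz)² = 8750 − 8464 = 286
r = -96 / √(76 × 286) = -96 / 147.4313 ≈ -0.651

-0.651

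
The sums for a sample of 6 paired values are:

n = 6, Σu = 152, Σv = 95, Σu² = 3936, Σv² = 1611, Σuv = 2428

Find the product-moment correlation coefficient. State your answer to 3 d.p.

0.223

r = (nΣuv − ΣuΣv) / √[(nΣu² − (Σu)²)(nΣv² − (Σv)²)]
Numerator: 6×2428 − 152×95 = 128
Denominator: √[(23616 − 23104)(9666 − 9025)] = √[512 × 641] = 572.8804
r = 128 / 572.8804 ≈ 0.223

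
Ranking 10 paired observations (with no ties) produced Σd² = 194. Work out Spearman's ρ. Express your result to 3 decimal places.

ρ = 1 − 6Σd² / [n(n²−1)] = 1 − 6×194 / (10×99)
  = 1 − 1164/990 = 1 − 1.1758 ≈ -0.176

-0.176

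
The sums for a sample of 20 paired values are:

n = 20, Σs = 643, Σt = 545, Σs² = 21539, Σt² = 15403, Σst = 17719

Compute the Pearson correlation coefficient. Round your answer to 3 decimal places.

0.285

r = (nΣst − ΣsΣt) / √[(nΣs² − (Σs)²)(nΣt² − (Σt)²)]
Numerator: 20×17719 − 643×545 = 3945
Denominator: √[(430780 − 413449)(308060 − 297025)] = √[17331 × 11035] = 13829.2294
r = 3945 / 13829.2294 ≈ 0.285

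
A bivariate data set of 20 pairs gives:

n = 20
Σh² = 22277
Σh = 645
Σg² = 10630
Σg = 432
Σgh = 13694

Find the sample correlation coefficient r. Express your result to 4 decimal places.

r = (nΣgh − ΣgΣh) / √[(nΣg² − (Σg)²)(nΣh² − (Σh)²)]
Numerator: 20×13694 − 432×645 = -4760
Denominator: √[(212600 − 186624)(445540 − 416025)] = √[25976 × 29515] = 27689.0166
r = -4760 / 27689.0166 ≈ -0.1719

-0.1719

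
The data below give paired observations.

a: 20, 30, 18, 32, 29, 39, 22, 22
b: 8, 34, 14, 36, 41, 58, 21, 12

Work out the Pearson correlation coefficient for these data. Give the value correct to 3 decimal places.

n = 8, Σa = 212, Σb = 224, Σa² = 5978, Σb² = 8342, Σab = 6761
nΣab − ΣaΣb = 54088 − 47488 = 6600
nΣa² − (Σa)² = 47824 − 44944 = 2880; nΣb² − (Σb)² = 66736 − 50176 = 16560
r = 6600 / √(2880 × 16560) = 6600 / 6905.9974 ≈ 0.956

0.956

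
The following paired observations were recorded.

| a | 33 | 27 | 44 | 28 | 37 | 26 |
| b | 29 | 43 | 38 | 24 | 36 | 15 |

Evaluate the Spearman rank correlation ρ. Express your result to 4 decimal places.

Rank a: 4, 2, 6, 3, 5, 1
Rank b: 3, 6, 5, 2, 4, 1
d = rank(a) − rank(b): 1, -4, 1, 1, 1, 0; Σd² = 20
ρ = 1 − 6Σd² / [n(n²−1)] = 1 − 6×20 / (6×35) = 1 − 120/210 ≈ 0.4286

0.4286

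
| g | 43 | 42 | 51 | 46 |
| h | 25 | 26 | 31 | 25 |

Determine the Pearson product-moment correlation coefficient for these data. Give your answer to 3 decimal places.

0.847

n = 4, Σg = 182, Σh = 107, Σg² = 8330, Σh² = 2887, Σgh = 4898
nΣgh − ΣgΣh = 19592 − 19474 = 118
nΣg² − (Σg)² = 33320 − 33124 = 196; nΣh² − (Σh)² = 11548 − 11449 = 99
r = 118 / √(196 × 99) = 118 / 139.2982 ≈ 0.847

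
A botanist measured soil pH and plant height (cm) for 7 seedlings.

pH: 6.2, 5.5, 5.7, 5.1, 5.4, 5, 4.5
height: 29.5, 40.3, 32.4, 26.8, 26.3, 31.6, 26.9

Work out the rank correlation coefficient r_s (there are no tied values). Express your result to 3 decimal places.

0.357

Rank pH: 7, 5, 6, 3, 4, 2, 1
Rank height: 4, 7, 6, 2, 1, 5, 3
d = rank(pH) − rank(height): 3, -2, 0, 1, 3, -3, -2; Σd² = 36
ρ = 1 − 6Σd² / [n(n²−1)] = 1 − 6×36 / (7×48) = 1 − 216/336 ≈ 0.357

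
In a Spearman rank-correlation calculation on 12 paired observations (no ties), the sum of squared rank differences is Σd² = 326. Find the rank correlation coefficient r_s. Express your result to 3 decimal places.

-0.140

ρ = 1 − 6Σd² / [n(n²−1)] = 1 − 6×326 / (12×143)
  = 1 − 1956/1716 = 1 − 1.1399 ≈ -0.140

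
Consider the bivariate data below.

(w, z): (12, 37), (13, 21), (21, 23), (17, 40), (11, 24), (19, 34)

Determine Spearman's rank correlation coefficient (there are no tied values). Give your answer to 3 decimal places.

-0.086

Rank w: 2, 3, 6, 4, 1, 5
Rank z: 5, 1, 2, 6, 3, 4
d = rank(w) − rank(z): -3, 2, 4, -2, -2, 1; Σd² = 38
ρ = 1 − 6Σd² / [n(n²−1)] = 1 − 6×38 / (6×35) = 1 − 228/210 ≈ -0.086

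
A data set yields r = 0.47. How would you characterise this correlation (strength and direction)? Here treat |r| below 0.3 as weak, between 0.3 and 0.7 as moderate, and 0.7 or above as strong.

moderate positive

r = 0.47 > 0 so the relationship is positive.
|r| = 0.47, which falls in the moderate range.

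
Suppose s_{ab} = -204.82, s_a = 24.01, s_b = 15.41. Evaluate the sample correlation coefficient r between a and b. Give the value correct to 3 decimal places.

-0.554

r = Cov(a,b) / (s_a · s_b) = -204.82 / (24.01 × 15.41)
  = -204.82 / 369.9941 ≈ -0.554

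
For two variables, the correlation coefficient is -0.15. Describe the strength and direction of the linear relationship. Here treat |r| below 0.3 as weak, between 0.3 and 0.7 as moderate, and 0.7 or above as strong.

weak negative

r = -0.15 < 0 so the relationship is negative.
|r| = 0.15, which falls in the weak range.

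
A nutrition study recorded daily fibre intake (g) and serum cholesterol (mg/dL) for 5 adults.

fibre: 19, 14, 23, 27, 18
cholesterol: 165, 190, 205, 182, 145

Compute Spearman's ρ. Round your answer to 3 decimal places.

0.200

Rank fibre: 3, 1, 4, 5, 2
Rank cholesterol: 2, 4, 5, 3, 1
d = rank(fibre) − rank(cholesterol): 1, -3, -1, 2, 1; Σd² = 16
ρ = 1 − 6Σd² / [n(n²−1)] = 1 − 6×16 / (5×24) = 1 − 96/120 ≈ 0.200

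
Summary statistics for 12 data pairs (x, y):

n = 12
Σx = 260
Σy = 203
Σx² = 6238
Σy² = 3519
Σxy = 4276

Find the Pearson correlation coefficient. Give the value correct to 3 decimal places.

r = (nΣxy − ΣxΣy) / √[(nΣx² − (Σx)²)(nΣy² − (Σy)²)]
Numerator: 12×4276 − 260×203 = -1468
Denominator: √[(74856 − 67600)(42228 − 41209)] = √[7256 × 1019] = 2719.1660
r = -1468 / 2719.1660 ≈ -0.540

-0.540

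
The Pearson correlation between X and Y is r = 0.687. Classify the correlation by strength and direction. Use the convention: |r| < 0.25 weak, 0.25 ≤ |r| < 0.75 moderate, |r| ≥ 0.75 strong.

moderate positive

r = 0.687 > 0 so the relationship is positive.
|r| = 0.687, which falls in the moderate range.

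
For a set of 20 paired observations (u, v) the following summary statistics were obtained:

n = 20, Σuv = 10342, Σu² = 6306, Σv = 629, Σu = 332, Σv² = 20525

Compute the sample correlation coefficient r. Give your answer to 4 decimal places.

-0.1294

r = (nΣuv − ΣuΣv) / √[(nΣu² − (Σu)²)(nΣv² − (Σv)²)]
Numerator: 20×10342 − 332×629 = -1988
Denominator: √[(126120 − 110224)(410500 − 395641)] = √[15896 × 14859] = 15368.7561
r = -1988 / 15368.7561 ≈ -0.1294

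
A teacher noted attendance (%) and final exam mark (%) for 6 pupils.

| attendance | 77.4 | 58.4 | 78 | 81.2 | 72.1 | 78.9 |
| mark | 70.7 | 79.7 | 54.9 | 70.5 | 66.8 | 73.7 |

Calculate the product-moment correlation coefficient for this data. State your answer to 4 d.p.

-0.5195

n = 6, Σx = 446, Σy = 416.3, Σx² = 33502.38, Σy² = 29228.77, Σxy = 30764.67
nΣxy − ΣxΣy = 184588.02 − 185669.8 = -1081.78
nΣx² − (Σx)² = 201014.28 − 198916 = 2098.28; nΣy² − (Σy)² = 175372.62 − 173305.69 = 2066.93
r = -1081.78 / √(2098.28 × 2066.93) = -1081.78 / 2082.5460 ≈ -0.5195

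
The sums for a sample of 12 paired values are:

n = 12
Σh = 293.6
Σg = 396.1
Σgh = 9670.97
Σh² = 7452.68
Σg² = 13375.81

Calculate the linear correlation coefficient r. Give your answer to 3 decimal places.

-0.071

r = (nΣgh − ΣgΣh) / √[(nΣg² − (Σg)²)(nΣh² − (Σh)²)]
Numerator: 12×9670.97 − 396.1×293.6 = -243.32
Denominator: √[(160509.72 − 156895.21)(89432.16 − 86200.96)] = √[3614.51 × 3231.2] = 3417.4851
r = -243.32 / 3417.4851 ≈ -0.071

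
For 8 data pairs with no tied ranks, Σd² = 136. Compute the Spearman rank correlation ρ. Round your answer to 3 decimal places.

-0.619

ρ = 1 − 6Σd² / [n(n²−1)] = 1 − 6×136 / (8×63)
  = 1 − 816/504 = 1 − 1.6190 ≈ -0.619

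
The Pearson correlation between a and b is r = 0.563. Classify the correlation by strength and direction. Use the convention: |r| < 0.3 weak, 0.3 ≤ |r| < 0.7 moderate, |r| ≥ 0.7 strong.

moderate positive

r = 0.563 > 0 so the relationship is positive.
|r| = 0.563, which falls in the moderate range.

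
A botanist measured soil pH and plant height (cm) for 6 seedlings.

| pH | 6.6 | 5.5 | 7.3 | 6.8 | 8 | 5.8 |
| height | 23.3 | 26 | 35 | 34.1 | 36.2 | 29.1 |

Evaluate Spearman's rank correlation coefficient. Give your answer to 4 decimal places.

Rank pH: 3, 1, 5, 4, 6, 2
Rank height: 1, 2, 5, 4, 6, 3
d = rank(pH) − rank(height): 2, -1, 0, 0, 0, -1; Σd² = 6
ρ = 1 − 6Σd² / [n(n²−1)] = 1 − 6×6 / (6×35) = 1 − 36/210 ≈ 0.8286

0.8286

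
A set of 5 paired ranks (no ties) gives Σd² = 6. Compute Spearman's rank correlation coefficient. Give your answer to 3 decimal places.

ρ = 1 − 6Σd² / [n(n²−1)] = 1 − 6×6 / (5×24)
  = 1 − 36/120 = 1 − 0.3000 ≈ 0.700

0.700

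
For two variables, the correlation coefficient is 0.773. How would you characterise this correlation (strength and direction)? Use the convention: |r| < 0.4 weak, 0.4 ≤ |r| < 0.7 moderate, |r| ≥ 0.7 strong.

r = 0.773 > 0 so the relationship is positive.
|r| = 0.773, which falls in the strong range.

strong positive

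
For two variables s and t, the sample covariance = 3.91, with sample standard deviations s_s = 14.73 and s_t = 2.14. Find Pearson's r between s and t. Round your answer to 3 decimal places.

r = Cov(s,t) / (s_s · s_t) = 3.91 / (14.73 × 2.14)
  = 3.91 / 31.5222 ≈ 0.124

0.124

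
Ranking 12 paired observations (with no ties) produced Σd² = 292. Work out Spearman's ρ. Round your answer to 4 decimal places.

ρ = 1 − 6Σd² / [n(n²−1)] = 1 − 6×292 / (12×143)
  = 1 − 1752/1716 = 1 − 1.02098 ≈ -0.0210

-0.0210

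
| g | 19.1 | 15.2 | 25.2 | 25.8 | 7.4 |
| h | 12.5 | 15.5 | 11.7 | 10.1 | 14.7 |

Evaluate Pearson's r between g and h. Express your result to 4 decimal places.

n = 5, Σg = 92.7, Σh = 64.5, Σg² = 1951.29, Σh² = 851.49, Σgh = 1138.55
nΣgh − ΣgΣh = 5692.75 − 5979.15 = -286.4
nΣg² − (Σg)² = 9756.45 − 8593.29 = 1163.16; nΣh² − (Σh)² = 4257.45 − 4160.25 = 97.2
r = -286.4 / √(1163.16 × 97.2) = -286.4 / 336.2427 ≈ -0.8518

-0.8518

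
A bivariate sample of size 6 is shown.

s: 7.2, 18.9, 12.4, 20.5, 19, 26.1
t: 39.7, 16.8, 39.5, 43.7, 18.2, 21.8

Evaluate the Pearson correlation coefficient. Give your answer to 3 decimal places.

n = 6, Σs = 104.1, Σt = 179.7, Σs² = 2025.27, Σt² = 6134.75, Σst = 2903.79
nΣst − ΣsΣt = 17422.74 − 18706.77 = -1284.03
nΣs² − (Σs)² = 12151.62 − 10836.81 = 1314.81; nΣt² − (Σt)² = 36808.5 − 32292.09 = 4516.41
r = -1284.03 / √(1314.81 × 4516.41) = -1284.03 / 2436.8465 ≈ -0.527

-0.527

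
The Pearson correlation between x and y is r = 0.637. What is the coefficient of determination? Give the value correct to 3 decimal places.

r² = (0.637)² = 0.406

0.406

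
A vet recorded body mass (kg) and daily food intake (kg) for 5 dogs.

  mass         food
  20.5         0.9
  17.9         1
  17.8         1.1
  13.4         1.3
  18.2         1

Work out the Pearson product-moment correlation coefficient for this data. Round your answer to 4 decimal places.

-0.9716

n = 5, Σx = 87.8, Σy = 5.3, Σx² = 1568.3, Σy² = 5.71, Σxy = 91.55
nΣxy − ΣxΣy = 457.75 − 465.34 = -7.59
nΣx² − (Σx)² = 7841.5 − 7708.84 = 132.66; nΣy² − (Σy)² = 28.55 − 28.09 = 0.46
r = -7.59 / √(132.66 × 0.46) = -7.59 / 7.8118 ≈ -0.9716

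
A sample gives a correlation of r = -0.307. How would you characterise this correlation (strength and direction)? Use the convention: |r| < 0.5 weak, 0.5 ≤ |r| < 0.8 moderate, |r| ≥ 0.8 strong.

r = -0.307 < 0 so the relationship is negative.
|r| = 0.307, which falls in the weak range.

weak negative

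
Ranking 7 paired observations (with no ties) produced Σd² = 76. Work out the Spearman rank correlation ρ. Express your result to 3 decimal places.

-0.357

ρ = 1 − 6Σd² / [n(n²−1)] = 1 − 6×76 / (7×48)
  = 1 − 456/336 = 1 − 1.3571 ≈ -0.357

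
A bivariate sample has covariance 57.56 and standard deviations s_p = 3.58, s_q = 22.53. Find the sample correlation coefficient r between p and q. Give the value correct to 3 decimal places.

r = Cov(p,q) / (s_p · s_q) = 57.56 / (3.58 × 22.53)
  = 57.56 / 80.6574 ≈ 0.714

0.714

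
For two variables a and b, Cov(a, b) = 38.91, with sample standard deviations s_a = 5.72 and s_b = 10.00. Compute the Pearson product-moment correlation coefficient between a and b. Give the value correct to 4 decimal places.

0.6802

r = Cov(a,b) / (s_a · s_b) = 38.91 / (5.72 × 10.00)
  = 38.91 / 57.2000 ≈ 0.6802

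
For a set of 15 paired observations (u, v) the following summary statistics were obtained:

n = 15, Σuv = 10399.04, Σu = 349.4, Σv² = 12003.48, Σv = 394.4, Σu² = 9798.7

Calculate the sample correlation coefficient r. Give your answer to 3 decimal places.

r = (nΣuv − ΣuΣv) / √[(nΣu² − (Σu)²)(nΣv² − (Σv)²)]
Numerator: 15×10399.04 − 349.4×394.4 = 18182.24
Denominator: √[(146980.5 − 122080.36)(180052.2 − 155551.36)] = √[24900.14 × 24500.84] = 24699.6831
r = 18182.24 / 24699.6831 ≈ 0.736

0.736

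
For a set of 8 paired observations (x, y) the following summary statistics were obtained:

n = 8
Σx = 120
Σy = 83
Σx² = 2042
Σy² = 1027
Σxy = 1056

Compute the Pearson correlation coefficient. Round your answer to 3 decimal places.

-0.943

r = (nΣxy − ΣxΣy) / √[(nΣx² − (Σx)²)(nΣy² − (Σy)²)]
Numerator: 8×1056 − 120×83 = -1512
Denominator: √[(16336 − 14400)(8216 − 6889)] = √[1936 × 1327] = 1602.8325
r = -1512 / 1602.8325 ≈ -0.943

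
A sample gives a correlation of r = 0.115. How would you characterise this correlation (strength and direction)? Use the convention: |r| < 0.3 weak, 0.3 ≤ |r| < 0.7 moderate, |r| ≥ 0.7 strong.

r = 0.115 > 0 so the relationship is positive.
|r| = 0.115, which falls in the weak range.

weak positive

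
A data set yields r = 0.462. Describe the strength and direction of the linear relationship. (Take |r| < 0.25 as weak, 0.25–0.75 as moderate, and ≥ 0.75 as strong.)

r = 0.462 > 0 so the relationship is positive.
|r| = 0.462, which falls in the moderate range.

moderate positive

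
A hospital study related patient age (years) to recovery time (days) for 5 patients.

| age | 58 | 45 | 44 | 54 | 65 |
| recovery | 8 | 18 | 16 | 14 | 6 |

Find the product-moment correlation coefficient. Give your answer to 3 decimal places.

-0.949

n = 5, Σx = 266, Σy = 62, Σx² = 14466, Σy² = 876, Σxy = 3124
nΣxy − ΣxΣy = 15620 − 16492 = -872
nΣx² − (Σx)² = 72330 − 70756 = 1574; nΣy² − (Σy)² = 4380 − 3844 = 536
r = -872 / √(1574 × 536) = -872 / 918.5118 ≈ -0.949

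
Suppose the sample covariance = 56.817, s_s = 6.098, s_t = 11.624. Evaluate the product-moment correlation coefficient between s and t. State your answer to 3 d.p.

0.802

r = Cov(s,t) / (s_s · s_t) = 56.817 / (6.098 × 11.624)
  = 56.817 / 70.8832 ≈ 0.802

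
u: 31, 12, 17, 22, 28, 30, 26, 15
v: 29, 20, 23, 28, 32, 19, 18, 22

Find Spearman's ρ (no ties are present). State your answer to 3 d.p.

Rank u: 8, 1, 3, 4, 6, 7, 5, 2
Rank v: 7, 3, 5, 6, 8, 2, 1, 4
d = rank(u) − rank(v): 1, -2, -2, -2, -2, 5, 4, -2; Σd² = 62
ρ = 1 − 6Σd² / [n(n²−1)] = 1 − 6×62 / (8×63) = 1 − 372/504 ≈ 0.262

0.262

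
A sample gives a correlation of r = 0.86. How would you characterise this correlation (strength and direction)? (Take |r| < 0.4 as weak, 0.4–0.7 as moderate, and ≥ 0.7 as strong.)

r = 0.86 > 0 so the relationship is positive.
|r| = 0.86, which falls in the strong range.

strong positive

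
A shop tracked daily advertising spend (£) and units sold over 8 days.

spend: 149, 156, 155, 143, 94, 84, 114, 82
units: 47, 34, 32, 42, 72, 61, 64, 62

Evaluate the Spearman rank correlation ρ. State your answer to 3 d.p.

-0.762

Rank spend: 6, 8, 7, 5, 3, 2, 4, 1
Rank units: 4, 2, 1, 3, 8, 5, 7, 6
d = rank(spend) − rank(units): 2, 6, 6, 2, -5, -3, -3, -5; Σd² = 148
ρ = 1 − 6Σd² / [n(n²−1)] = 1 − 6×148 / (8×63) = 1 − 888/504 ≈ -0.762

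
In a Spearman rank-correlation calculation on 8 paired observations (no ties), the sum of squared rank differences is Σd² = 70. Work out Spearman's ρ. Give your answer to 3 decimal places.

ρ = 1 − 6Σd² / [n(n²−1)] = 1 − 6×70 / (8×63)
  = 1 − 420/504 = 1 − 0.8333 ≈ 0.167

0.167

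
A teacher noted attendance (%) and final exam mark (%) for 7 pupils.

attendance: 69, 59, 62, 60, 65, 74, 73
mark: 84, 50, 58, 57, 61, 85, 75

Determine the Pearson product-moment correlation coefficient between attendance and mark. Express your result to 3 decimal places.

0.917

n = 7, Σx = 462, Σy = 470, Σx² = 30716, Σy² = 32740, Σxy = 31492
nΣxy − ΣxΣy = 220444 − 217140 = 3304
nΣx² − (Σx)² = 215012 − 213444 = 1568; nΣy² − (Σy)² = 229180 − 220900 = 8280
r = 3304 / √(1568 × 8280) = 3304 / 3603.1986 ≈ 0.917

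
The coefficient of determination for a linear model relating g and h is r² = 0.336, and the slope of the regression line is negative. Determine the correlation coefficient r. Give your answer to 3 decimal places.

|r| = √0.336 = 0.580
The association is negative, so r = −0.580.

-0.580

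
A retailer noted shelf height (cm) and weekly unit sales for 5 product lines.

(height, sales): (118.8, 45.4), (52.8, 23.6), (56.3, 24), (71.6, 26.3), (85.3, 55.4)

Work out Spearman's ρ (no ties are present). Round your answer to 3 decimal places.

Rank height: 5, 1, 2, 3, 4
Rank sales: 4, 1, 2, 3, 5
d = rank(height) − rank(sales): 1, 0, 0, 0, -1; Σd² = 2
ρ = 1 − 6Σd² / [n(n²−1)] = 1 − 6×2 / (5×24) = 1 − 12/120 ≈ 0.900

0.900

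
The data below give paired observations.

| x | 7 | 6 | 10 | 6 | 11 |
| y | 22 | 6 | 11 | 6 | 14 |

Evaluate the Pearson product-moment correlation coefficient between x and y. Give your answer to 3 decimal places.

0.289

n = 5, Σx = 40, Σy = 59, Σx² = 342, Σy² = 873, Σxy = 490
nΣxy − ΣxΣy = 2450 − 2360 = 90
nΣx² − (Σx)² = 1710 − 1600 = 110; nΣy² − (Σy)² = 4365 − 3481 = 884
r = 90 / √(110 × 884) = 90 / 311.8333 ≈ 0.289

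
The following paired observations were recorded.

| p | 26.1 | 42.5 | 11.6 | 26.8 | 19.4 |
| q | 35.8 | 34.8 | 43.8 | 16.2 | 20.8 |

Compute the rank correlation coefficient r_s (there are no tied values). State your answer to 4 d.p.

Rank p: 3, 5, 1, 4, 2
Rank q: 4, 3, 5, 1, 2
d = rank(p) − rank(q): -1, 2, -4, 3, 0; Σd² = 30
ρ = 1 − 6Σd² / [n(n²−1)] = 1 − 6×30 / (5×24) = 1 − 180/120 ≈ -0.5000

-0.5000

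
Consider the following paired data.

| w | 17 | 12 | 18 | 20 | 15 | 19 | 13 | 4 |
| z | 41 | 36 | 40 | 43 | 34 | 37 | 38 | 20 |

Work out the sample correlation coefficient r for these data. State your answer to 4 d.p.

0.9042

n = 8, Σw = 118, Σz = 289, Σw² = 1928, Σz² = 10795, Σwz = 4496
nΣwz − ΣwΣz = 35968 − 34102 = 1866
nΣw² − (Σw)² = 15424 − 13924 = 1500; nΣz² − (Σz)² = 86360 − 83521 = 2839
r = 1866 / √(1500 × 2839) = 1866 / 2063.6133 ≈ 0.9042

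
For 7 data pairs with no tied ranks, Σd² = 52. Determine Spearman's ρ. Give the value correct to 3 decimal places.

0.071

ρ = 1 − 6Σd² / [n(n²−1)] = 1 − 6×52 / (7×48)
  = 1 − 312/336 = 1 − 0.9286 ≈ 0.071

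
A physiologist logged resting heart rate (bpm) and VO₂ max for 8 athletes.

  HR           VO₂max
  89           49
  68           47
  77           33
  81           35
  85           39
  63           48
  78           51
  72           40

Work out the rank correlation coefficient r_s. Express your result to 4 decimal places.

Rank HR: 8, 2, 4, 6, 7, 1, 5, 3
Rank VO₂max: 7, 5, 1, 2, 3, 6, 8, 4
d = rank(HR) − rank(VO₂max): 1, -3, 3, 4, 4, -5, -3, -1; Σd² = 86
ρ = 1 − 6Σd² / [n(n²−1)] = 1 − 6×86 / (8×63) = 1 − 516/504 ≈ -0.0238

-0.0238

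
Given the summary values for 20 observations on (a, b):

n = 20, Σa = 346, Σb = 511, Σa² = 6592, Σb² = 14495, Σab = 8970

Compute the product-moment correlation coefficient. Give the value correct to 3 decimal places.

r = (nΣab − ΣaΣb) / √[(nΣa² − (Σa)²)(nΣb² − (Σb)²)]
Numerator: 20×8970 − 346×511 = 2594
Denominator: √[(131840 − 119716)(289900 − 261121)] = √[12124 × 28779] = 18679.3093
r = 2594 / 18679.3093 ≈ 0.139

0.139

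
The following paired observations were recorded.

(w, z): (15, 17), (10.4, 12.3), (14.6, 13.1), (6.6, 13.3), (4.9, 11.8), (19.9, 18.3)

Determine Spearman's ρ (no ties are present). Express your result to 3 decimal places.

Rank w: 5, 3, 4, 2, 1, 6
Rank z: 5, 2, 3, 4, 1, 6
d = rank(w) − rank(z): 0, 1, 1, -2, 0, 0; Σd² = 6
ρ = 1 − 6Σd² / [n(n²−1)] = 1 − 6×6 / (6×35) = 1 − 36/210 ≈ 0.829

0.829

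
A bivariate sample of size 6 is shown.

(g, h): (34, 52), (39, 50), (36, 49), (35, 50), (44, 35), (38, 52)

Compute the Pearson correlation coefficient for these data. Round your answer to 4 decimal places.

n = 6, Σg = 226, Σh = 288, Σg² = 8578, Σh² = 14034, Σgh = 10748
nΣgh − ΣgΣh = 64488 − 65088 = -600
nΣg² − (Σg)² = 51468 − 51076 = 392; nΣh² − (Σh)² = 84204 − 82944 = 1260
r = -600 / √(392 × 1260) = -600 / 702.7944 ≈ -0.8537

-0.8537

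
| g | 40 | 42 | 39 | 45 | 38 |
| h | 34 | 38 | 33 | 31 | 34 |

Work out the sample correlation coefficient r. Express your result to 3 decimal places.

-0.212

n = 5, Σg = 204, Σh = 170, Σg² = 8354, Σh² = 5806, Σgh = 6930
nΣgh − ΣgΣh = 34650 − 34680 = -30
nΣg² − (Σg)² = 41770 − 41616 = 154; nΣh² − (Σh)² = 29030 − 28900 = 130
r = -30 / √(154 × 130) = -30 / 141.4920 ≈ -0.212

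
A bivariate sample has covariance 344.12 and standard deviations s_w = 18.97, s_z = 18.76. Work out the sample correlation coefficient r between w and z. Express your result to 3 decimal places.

r = Cov(w,z) / (s_w · s_z) = 344.12 / (18.97 × 18.76)
  = 344.12 / 355.8772 ≈ 0.967

0.967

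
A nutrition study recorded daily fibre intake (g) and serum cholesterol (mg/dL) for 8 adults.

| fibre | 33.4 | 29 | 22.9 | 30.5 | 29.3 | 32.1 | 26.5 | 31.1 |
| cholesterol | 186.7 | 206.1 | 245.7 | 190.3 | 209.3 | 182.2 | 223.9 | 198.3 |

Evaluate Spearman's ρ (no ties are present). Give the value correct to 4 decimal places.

Rank fibre: 8, 3, 1, 5, 4, 7, 2, 6
Rank cholesterol: 2, 5, 8, 3, 6, 1, 7, 4
d = rank(fibre) − rank(cholesterol): 6, -2, -7, 2, -2, 6, -5, 2; Σd² = 162
ρ = 1 − 6Σd² / [n(n²−1)] = 1 − 6×162 / (8×63) = 1 − 972/504 ≈ -0.9286

-0.9286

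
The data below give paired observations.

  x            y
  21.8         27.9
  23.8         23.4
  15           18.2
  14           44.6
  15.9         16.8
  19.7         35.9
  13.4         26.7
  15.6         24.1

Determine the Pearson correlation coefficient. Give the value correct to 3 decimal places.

n = 8, Σx = 139.2, Σy = 217.6, Σx² = 2526.5, Σy² = 6511.12, Σxy = 3770.63
nΣxy − ΣxΣy = 30165.04 − 30289.92 = -124.88
nΣx² − (Σx)² = 20212 − 19376.64 = 835.36; nΣy² − (Σy)² = 52088.96 − 47349.76 = 4739.2
r = -124.88 / √(835.36 × 4739.2) = -124.88 / 1989.7080 ≈ -0.063

-0.063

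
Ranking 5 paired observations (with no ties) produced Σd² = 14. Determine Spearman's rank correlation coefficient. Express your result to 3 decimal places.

0.300

ρ = 1 − 6Σd² / [n(n²−1)] = 1 − 6×14 / (5×24)
  = 1 − 84/120 = 1 − 0.7000 ≈ 0.300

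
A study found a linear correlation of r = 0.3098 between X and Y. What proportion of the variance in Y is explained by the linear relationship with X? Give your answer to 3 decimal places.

r² = (0.3098)² = 0.096

0.096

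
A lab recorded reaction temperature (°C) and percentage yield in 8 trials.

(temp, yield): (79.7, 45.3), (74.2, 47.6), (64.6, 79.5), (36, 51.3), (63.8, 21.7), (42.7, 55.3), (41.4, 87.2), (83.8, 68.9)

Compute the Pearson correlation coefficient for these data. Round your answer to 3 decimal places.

n = 8, Σx = 486.2, Σy = 456.8, Σx² = 31957.02, Σy² = 29149.82, Σxy = 27254.5
nΣxy − ΣxΣy = 218036 − 222096.16 = -4060.16
nΣx² − (Σx)² = 255656.16 − 236390.44 = 19265.72; nΣy² − (Σy)² = 233198.56 − 208666.24 = 24532.32
r = -4060.16 / √(19265.72 × 24532.32) = -4060.16 / 21740.1198 ≈ -0.187

-0.187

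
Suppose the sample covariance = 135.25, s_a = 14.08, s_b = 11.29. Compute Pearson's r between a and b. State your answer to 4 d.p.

0.8508

r = Cov(a,b) / (s_a · s_b) = 135.25 / (14.08 × 11.29)
  = 135.25 / 158.9632 ≈ 0.8508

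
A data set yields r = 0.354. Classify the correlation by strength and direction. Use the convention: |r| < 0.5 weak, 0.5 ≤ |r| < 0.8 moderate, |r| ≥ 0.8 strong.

r = 0.354 > 0 so the relationship is positive.
|r| = 0.354, which falls in the weak range.

weak positive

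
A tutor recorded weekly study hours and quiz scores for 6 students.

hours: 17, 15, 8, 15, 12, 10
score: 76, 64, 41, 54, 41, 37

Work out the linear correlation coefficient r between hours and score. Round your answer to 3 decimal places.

n = 6, Σx = 77, Σy = 313, Σx² = 1047, Σy² = 17519, Σxy = 4252
nΣxy − ΣxΣy = 25512 − 24101 = 1411
nΣx² − (Σx)² = 6282 − 5929 = 353; nΣy² − (Σy)² = 105114 − 97969 = 7145
r = 1411 / √(353 × 7145) = 1411 / 1588.1388 ≈ 0.888

0.888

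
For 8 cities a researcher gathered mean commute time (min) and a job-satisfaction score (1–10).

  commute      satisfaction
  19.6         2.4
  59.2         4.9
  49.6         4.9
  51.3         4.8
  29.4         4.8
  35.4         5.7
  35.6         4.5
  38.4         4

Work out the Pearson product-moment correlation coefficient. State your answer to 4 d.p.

n = 8, Σx = 318.5, Σy = 36, Σx² = 13840.09, Σy² = 168.6, Σxy = 1483.1
nΣxy − ΣxΣy = 11864.8 − 11466 = 398.8
nΣx² − (Σx)² = 110720.72 − 101442.25 = 9278.47; nΣy² − (Σy)² = 1348.8 − 1296 = 52.8
r = 398.8 / √(9278.47 × 52.8) = 398.8 / 699.9309 ≈ 0.5698

0.5698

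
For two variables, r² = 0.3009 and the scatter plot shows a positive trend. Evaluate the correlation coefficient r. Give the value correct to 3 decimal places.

|r| = √0.3009 = 0.549
The association is positive, so r = 0.549.

0.549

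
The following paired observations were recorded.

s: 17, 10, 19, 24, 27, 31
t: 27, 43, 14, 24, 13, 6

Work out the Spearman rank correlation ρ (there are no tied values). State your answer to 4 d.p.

-0.9429

Rank s: 2, 1, 3, 4, 5, 6
Rank t: 5, 6, 3, 4, 2, 1
d = rank(s) − rank(t): -3, -5, 0, 0, 3, 5; Σd² = 68
ρ = 1 − 6Σd² / [n(n²−1)] = 1 − 6×68 / (6×35) = 1 − 408/210 ≈ -0.9429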